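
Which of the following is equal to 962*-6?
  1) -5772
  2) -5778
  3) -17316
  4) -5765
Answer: 1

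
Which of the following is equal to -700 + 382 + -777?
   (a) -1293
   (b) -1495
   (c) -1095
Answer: c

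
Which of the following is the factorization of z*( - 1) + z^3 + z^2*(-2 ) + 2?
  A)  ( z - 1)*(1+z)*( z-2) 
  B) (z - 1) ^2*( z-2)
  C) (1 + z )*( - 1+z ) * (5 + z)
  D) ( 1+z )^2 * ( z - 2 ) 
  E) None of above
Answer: A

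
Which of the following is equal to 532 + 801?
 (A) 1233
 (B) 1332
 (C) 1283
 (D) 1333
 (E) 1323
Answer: D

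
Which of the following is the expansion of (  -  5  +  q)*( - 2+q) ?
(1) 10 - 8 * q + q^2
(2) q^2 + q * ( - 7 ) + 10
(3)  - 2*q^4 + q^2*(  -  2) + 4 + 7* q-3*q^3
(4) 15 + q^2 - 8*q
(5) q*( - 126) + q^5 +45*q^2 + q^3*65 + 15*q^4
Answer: 2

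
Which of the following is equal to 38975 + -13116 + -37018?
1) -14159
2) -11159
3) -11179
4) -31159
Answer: 2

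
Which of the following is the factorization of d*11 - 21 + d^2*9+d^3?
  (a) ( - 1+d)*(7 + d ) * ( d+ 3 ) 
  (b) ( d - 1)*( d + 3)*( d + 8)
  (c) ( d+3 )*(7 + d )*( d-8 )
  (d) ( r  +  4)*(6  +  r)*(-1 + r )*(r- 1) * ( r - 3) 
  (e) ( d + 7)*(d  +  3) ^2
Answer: a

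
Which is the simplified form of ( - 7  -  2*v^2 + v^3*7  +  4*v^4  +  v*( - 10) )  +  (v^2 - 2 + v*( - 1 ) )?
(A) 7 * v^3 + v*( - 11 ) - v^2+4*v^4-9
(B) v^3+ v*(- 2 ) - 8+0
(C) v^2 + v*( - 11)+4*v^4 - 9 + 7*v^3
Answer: A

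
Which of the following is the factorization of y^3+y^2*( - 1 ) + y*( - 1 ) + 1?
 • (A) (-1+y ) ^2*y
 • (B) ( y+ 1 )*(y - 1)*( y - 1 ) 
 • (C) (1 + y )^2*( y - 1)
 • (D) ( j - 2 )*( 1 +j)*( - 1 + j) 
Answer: B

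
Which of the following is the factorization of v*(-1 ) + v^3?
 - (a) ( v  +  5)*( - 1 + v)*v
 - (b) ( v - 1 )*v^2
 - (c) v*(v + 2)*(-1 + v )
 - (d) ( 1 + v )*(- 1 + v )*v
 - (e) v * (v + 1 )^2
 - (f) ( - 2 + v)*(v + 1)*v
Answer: d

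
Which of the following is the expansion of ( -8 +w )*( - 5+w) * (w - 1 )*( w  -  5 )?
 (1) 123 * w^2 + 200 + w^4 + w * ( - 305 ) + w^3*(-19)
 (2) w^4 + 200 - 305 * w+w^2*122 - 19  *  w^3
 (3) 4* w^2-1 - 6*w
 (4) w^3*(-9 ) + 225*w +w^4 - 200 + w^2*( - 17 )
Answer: 1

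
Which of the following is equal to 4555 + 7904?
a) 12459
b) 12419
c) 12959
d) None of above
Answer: a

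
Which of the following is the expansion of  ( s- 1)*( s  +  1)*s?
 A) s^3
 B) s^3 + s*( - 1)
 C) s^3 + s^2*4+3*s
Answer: B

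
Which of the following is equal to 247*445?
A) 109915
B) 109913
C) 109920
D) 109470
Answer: A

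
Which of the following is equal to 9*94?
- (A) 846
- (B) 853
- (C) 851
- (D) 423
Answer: A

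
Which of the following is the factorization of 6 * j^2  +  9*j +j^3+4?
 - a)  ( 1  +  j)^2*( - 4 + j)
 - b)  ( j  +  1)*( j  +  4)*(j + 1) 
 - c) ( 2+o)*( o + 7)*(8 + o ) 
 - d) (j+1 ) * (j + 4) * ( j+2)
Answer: b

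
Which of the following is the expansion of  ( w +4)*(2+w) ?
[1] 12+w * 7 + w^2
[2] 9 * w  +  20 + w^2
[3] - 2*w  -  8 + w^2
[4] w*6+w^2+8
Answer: 4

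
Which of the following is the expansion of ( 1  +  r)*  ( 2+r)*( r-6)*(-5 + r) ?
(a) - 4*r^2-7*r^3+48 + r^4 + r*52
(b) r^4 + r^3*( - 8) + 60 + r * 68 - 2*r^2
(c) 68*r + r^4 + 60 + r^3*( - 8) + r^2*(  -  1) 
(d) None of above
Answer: c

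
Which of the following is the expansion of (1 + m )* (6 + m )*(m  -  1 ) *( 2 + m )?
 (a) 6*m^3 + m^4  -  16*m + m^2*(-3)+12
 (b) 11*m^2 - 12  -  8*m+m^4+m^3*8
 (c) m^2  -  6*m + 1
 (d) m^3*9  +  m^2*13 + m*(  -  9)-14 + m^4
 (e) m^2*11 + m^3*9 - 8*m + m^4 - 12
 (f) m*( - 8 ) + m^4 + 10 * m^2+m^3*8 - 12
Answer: b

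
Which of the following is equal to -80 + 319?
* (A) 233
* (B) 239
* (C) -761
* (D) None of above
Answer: B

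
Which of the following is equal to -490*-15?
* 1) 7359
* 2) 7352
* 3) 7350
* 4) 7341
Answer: 3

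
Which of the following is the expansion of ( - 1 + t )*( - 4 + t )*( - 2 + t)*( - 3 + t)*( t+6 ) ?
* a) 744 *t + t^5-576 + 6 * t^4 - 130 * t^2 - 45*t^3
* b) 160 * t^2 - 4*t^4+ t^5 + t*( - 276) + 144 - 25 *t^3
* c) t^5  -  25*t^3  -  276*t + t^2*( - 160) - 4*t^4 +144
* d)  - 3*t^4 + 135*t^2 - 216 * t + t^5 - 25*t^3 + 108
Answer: b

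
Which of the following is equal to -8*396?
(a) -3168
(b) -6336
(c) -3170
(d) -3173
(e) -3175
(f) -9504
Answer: a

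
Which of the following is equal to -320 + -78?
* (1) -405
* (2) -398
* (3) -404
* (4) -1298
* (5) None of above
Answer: 2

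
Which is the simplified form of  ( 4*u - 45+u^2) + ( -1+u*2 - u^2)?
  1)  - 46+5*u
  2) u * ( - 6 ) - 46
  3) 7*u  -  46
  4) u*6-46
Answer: 4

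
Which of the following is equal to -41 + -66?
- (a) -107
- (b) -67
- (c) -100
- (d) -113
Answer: a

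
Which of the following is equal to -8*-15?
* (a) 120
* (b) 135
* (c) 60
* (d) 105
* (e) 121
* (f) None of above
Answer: a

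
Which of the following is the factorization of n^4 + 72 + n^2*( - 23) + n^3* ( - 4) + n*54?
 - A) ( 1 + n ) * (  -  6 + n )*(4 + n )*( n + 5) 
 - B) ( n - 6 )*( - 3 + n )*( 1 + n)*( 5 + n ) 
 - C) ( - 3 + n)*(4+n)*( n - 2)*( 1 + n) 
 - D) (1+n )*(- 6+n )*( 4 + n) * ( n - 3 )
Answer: D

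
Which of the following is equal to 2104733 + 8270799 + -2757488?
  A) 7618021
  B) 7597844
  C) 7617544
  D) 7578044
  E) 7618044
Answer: E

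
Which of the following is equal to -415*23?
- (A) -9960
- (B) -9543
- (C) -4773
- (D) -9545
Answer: D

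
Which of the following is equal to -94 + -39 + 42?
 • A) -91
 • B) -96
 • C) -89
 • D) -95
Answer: A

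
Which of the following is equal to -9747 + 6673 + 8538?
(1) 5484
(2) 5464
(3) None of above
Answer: 2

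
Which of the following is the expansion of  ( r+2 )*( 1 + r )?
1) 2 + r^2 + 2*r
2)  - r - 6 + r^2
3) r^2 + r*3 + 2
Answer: 3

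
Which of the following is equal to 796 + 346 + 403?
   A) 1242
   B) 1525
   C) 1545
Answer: C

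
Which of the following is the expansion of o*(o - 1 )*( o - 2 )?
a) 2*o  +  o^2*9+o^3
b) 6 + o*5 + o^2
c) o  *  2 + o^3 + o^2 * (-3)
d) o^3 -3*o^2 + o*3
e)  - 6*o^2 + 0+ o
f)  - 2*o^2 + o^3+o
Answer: c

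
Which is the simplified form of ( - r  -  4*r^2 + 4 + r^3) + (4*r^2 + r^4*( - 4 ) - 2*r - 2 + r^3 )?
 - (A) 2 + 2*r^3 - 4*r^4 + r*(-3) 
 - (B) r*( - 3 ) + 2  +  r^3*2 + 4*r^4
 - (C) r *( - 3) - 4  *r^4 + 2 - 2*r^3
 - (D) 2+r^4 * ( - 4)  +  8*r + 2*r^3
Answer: A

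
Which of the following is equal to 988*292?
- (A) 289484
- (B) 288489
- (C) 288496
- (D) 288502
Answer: C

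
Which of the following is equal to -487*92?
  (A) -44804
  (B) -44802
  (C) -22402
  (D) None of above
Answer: A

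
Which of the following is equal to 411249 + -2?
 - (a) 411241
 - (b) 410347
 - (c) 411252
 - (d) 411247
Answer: d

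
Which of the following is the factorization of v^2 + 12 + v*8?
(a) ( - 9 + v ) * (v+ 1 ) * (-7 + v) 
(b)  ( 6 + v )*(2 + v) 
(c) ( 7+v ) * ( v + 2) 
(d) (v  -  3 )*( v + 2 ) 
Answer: b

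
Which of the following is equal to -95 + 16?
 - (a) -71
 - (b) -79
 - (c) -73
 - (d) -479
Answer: b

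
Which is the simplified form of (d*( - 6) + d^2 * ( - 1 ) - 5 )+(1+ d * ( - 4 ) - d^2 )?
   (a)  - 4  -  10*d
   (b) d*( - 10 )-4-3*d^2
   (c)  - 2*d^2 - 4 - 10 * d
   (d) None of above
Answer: c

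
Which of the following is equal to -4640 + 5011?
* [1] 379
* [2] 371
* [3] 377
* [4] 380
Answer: 2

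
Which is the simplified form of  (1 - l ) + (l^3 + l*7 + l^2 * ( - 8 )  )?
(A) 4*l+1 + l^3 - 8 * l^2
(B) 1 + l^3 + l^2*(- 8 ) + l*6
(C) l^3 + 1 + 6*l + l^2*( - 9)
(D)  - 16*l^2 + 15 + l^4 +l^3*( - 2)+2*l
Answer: B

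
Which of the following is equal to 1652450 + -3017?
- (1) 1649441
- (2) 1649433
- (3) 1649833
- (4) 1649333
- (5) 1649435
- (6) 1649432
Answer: 2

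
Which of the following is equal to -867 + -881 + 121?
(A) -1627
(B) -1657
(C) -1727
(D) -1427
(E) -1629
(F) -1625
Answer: A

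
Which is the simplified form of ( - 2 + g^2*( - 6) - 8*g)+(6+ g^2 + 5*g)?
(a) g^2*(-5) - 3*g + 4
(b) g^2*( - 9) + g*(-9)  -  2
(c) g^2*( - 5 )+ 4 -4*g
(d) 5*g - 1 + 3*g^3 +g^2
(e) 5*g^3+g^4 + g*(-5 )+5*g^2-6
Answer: a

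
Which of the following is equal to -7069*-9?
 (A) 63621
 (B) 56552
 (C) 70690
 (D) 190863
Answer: A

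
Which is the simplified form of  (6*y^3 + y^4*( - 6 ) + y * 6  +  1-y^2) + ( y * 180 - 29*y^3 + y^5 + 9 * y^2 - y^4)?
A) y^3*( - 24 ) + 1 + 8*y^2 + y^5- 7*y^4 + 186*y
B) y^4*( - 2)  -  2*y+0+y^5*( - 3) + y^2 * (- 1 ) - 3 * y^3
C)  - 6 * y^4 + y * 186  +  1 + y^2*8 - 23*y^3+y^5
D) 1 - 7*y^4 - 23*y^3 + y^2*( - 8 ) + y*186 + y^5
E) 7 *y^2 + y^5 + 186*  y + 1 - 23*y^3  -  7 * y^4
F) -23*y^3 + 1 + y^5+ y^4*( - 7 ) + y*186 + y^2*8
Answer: F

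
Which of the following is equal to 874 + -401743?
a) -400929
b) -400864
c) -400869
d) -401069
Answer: c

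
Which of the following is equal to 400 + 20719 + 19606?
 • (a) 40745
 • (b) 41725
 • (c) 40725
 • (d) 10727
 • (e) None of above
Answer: c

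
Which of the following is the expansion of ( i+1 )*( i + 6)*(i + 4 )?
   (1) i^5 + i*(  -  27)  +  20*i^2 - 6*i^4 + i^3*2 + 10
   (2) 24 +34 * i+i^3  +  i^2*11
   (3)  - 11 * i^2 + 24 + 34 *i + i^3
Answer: 2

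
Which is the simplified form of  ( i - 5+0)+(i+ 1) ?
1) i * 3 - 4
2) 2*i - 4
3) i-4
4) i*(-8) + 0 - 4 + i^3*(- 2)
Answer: 2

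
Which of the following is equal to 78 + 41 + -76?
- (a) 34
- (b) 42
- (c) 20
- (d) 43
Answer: d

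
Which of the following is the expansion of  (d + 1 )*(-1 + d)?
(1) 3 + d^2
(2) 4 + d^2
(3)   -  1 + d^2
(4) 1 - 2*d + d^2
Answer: 3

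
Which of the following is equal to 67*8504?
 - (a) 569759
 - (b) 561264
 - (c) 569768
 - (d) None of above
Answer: c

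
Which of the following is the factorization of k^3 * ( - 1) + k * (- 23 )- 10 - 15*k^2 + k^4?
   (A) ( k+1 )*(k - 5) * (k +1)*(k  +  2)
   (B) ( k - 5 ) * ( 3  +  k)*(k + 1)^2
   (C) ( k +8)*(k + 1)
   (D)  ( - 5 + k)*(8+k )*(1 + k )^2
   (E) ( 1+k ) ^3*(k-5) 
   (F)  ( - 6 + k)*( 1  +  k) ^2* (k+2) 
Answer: A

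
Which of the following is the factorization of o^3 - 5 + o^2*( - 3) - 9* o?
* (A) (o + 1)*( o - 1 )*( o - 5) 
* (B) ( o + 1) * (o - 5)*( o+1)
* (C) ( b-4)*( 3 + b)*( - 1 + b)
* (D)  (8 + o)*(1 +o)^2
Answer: B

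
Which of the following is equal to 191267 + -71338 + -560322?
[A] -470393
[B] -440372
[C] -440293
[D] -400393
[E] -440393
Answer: E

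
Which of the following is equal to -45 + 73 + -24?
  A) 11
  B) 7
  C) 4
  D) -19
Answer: C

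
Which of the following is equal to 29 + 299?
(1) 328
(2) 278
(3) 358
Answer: 1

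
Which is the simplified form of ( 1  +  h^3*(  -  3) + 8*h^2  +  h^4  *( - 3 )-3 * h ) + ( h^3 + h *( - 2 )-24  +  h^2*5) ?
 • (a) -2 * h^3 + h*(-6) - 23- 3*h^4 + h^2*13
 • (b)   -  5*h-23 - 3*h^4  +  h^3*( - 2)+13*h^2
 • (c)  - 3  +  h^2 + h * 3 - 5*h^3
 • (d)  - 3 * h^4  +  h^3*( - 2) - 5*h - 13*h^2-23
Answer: b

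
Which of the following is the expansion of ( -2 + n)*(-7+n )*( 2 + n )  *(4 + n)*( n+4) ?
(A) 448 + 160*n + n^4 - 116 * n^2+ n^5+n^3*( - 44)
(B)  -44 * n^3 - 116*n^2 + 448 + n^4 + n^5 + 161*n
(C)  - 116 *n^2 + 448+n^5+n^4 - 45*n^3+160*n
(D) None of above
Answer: A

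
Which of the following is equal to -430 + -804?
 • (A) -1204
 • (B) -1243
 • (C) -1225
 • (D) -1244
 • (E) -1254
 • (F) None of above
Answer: F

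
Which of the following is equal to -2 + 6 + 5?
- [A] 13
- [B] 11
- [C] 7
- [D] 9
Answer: D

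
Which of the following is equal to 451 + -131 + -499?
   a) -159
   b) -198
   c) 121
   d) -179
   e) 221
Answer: d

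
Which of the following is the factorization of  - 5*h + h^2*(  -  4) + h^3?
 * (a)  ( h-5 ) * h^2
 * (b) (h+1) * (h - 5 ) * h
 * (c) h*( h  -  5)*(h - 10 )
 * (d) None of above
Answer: b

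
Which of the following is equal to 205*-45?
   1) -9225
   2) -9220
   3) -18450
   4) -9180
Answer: 1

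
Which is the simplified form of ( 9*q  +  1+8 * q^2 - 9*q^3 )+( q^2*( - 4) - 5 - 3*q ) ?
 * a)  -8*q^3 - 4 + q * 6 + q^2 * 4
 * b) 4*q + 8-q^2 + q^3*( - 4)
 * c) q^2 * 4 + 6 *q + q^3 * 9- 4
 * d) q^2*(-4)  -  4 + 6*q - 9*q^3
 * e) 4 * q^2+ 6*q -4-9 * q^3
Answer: e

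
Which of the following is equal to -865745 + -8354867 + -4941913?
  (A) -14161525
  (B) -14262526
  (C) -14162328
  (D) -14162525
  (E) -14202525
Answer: D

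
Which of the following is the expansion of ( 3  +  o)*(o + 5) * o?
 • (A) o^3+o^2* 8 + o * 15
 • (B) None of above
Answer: A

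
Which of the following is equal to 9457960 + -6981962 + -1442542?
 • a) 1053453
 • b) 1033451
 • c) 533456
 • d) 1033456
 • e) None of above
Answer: d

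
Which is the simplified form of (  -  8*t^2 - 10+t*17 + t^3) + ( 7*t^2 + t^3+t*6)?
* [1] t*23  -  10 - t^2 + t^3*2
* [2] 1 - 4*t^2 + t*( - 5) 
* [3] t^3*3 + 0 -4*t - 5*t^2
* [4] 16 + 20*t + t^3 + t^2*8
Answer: 1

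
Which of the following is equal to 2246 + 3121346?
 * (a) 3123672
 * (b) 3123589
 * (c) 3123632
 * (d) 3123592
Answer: d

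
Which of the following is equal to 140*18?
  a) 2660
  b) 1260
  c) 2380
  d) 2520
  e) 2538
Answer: d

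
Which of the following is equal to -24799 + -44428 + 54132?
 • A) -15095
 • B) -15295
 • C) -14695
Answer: A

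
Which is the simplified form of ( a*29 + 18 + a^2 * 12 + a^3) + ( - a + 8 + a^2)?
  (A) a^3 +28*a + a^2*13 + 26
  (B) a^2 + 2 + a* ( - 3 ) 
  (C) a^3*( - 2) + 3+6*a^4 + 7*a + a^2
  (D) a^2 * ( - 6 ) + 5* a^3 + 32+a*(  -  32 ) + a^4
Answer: A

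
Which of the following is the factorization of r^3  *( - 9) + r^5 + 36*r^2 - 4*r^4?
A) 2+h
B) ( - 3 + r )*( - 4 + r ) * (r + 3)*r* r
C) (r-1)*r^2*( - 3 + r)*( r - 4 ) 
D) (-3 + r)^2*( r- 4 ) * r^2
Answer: B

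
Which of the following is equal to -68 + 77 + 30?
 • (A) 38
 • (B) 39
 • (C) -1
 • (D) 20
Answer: B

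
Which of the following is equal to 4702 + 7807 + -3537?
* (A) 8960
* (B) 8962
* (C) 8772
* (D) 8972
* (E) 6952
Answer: D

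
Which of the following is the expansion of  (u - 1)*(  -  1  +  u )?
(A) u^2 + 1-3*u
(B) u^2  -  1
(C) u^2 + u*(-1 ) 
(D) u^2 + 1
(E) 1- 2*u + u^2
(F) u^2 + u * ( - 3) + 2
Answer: E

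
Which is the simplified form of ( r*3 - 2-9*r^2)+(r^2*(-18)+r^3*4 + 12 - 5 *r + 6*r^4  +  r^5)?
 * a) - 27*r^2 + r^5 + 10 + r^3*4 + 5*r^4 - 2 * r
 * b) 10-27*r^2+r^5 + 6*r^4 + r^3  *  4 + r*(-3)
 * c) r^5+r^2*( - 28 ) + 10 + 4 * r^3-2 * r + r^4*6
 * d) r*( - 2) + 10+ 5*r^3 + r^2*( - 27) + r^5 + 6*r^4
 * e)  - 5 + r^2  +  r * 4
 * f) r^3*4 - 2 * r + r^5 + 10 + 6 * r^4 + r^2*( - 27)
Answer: f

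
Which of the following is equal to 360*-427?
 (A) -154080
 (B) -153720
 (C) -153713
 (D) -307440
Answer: B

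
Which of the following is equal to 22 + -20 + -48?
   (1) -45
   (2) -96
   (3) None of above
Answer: 3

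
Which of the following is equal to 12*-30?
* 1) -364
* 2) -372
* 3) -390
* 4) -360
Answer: 4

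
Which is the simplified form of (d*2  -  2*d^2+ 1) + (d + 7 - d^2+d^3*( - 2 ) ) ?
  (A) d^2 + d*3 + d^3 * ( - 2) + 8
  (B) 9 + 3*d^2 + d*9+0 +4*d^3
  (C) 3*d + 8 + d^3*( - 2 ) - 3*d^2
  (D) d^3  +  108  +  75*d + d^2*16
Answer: C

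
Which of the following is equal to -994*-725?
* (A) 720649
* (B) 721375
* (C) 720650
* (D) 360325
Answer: C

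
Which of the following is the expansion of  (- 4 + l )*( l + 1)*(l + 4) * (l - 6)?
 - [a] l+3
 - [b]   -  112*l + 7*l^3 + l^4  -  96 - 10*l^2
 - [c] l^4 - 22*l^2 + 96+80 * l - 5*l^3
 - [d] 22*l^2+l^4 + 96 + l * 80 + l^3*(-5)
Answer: c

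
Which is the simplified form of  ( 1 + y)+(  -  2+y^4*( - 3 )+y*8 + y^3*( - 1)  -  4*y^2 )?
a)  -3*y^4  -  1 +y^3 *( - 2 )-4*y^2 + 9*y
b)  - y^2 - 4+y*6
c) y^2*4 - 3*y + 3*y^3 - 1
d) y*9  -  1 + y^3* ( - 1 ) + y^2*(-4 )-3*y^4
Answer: d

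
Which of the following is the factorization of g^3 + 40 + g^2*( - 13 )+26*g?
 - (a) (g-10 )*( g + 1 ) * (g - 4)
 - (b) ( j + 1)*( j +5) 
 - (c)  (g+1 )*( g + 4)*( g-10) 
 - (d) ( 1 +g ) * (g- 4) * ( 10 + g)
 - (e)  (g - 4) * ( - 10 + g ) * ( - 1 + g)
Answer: a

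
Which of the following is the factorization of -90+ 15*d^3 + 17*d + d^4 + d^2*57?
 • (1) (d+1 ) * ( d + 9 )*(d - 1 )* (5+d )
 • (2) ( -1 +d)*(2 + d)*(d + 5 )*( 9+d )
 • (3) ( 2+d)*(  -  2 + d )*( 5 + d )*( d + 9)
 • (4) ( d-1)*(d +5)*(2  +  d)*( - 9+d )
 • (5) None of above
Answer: 2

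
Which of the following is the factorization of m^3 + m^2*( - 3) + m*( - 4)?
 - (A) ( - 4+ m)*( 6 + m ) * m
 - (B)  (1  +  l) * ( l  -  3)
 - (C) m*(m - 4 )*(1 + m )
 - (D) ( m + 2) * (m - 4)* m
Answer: C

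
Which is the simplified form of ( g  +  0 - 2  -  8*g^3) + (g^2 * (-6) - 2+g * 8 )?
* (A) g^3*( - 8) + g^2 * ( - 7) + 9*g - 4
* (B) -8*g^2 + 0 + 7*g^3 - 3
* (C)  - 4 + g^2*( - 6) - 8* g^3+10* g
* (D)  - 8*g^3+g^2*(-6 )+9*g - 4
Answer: D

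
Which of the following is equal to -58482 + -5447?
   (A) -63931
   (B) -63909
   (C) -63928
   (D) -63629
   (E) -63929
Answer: E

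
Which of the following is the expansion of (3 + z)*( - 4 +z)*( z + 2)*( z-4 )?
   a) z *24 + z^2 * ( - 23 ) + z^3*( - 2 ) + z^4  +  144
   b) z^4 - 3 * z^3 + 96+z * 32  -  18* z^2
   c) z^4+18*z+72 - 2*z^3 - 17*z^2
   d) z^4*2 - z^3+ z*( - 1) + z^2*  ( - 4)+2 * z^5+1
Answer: b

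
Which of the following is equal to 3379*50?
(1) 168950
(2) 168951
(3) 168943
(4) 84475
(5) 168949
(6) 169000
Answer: 1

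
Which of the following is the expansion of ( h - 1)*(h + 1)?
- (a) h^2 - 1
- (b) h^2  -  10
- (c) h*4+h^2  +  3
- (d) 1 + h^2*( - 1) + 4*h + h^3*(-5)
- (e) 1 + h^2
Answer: a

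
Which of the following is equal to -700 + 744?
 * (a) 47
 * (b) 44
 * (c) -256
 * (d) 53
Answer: b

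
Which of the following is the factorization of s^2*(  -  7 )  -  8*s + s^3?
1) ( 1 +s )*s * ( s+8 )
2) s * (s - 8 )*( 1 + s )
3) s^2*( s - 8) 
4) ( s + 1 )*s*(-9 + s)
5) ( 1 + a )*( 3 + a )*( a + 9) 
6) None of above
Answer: 2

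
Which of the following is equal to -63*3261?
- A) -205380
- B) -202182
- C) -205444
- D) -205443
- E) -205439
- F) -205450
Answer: D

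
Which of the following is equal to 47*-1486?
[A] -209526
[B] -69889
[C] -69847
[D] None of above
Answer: D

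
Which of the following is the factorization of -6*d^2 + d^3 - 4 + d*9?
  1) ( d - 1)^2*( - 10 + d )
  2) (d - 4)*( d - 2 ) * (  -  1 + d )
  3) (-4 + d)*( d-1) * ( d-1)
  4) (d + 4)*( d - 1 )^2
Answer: 3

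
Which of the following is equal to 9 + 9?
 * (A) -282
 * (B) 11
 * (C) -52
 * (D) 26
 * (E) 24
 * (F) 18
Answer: F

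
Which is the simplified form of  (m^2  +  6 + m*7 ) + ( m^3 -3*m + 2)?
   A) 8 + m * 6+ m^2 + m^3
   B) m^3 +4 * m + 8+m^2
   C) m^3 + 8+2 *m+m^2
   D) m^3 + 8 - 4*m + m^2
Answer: B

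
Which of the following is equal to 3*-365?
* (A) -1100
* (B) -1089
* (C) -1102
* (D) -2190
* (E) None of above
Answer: E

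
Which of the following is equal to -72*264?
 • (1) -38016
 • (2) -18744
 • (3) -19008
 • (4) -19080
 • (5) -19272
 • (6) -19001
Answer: 3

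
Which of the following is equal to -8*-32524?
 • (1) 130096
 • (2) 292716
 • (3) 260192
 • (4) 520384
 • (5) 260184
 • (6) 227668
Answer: 3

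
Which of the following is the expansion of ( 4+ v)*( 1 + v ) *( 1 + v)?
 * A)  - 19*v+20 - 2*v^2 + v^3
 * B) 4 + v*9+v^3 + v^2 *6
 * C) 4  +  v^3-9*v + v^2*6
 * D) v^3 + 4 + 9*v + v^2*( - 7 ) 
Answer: B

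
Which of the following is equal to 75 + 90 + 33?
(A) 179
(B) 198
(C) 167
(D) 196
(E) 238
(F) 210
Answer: B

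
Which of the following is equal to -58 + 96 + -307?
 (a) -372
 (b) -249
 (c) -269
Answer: c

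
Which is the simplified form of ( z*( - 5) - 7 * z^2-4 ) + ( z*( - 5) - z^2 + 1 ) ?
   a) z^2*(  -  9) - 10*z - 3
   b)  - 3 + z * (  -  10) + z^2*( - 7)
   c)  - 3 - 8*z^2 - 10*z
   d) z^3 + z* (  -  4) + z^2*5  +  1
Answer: c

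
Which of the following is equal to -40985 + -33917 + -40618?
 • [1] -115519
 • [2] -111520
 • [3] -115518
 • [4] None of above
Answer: 4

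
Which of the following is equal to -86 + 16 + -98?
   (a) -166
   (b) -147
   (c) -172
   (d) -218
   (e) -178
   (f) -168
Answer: f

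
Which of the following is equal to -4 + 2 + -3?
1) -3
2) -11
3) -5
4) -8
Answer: 3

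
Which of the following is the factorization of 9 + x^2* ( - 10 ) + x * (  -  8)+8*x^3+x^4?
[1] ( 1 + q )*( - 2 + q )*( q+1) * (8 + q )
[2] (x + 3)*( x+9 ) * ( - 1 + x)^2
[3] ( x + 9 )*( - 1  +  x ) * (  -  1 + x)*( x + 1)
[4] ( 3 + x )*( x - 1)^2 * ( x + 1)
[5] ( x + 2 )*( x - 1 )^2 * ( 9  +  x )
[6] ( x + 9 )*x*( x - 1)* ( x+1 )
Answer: 3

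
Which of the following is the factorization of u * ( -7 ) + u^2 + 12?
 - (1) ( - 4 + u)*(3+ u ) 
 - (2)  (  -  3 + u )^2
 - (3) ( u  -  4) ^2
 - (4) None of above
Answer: 4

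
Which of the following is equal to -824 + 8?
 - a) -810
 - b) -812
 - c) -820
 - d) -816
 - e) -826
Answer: d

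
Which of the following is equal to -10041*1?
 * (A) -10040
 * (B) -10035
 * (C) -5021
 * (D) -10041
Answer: D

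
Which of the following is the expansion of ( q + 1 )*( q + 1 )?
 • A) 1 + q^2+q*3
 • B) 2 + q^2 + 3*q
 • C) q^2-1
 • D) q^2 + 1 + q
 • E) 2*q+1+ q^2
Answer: E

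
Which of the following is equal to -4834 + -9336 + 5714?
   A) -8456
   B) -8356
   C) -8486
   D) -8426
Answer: A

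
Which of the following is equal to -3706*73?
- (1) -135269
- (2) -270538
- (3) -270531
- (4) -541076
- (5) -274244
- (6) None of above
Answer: 2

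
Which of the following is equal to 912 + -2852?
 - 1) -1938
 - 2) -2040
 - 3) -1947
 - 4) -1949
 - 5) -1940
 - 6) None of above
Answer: 5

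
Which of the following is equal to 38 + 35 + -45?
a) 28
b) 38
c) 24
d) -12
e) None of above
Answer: a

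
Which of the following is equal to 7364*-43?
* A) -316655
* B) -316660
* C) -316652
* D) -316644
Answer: C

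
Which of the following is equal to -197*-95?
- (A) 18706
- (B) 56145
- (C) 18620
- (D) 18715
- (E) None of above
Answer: D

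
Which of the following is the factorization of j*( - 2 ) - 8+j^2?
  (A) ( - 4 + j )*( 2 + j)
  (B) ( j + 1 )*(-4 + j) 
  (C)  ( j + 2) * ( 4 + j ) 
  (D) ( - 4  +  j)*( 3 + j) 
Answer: A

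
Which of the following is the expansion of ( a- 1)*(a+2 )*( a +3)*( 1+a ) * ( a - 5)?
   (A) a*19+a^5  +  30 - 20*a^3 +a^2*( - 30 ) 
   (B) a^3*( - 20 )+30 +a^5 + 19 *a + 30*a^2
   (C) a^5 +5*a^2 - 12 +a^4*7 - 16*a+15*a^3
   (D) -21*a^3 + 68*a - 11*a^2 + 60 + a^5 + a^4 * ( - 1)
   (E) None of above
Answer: A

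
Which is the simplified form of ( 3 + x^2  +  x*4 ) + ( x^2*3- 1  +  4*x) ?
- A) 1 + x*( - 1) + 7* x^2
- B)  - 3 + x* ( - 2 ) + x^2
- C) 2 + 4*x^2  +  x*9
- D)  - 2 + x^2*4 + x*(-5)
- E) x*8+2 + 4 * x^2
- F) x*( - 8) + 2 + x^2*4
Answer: E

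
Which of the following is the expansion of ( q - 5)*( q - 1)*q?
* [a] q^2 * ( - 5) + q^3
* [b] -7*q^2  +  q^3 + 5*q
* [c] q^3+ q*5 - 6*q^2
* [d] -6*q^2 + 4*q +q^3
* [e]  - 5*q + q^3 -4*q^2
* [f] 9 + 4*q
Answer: c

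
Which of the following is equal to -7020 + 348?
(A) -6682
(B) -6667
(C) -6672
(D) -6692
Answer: C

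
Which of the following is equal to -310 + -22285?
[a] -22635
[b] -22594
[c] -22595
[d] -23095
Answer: c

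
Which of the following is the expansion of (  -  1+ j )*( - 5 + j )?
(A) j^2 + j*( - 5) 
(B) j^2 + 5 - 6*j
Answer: B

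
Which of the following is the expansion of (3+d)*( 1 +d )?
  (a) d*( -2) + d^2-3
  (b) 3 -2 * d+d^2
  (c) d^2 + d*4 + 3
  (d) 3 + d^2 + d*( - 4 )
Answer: c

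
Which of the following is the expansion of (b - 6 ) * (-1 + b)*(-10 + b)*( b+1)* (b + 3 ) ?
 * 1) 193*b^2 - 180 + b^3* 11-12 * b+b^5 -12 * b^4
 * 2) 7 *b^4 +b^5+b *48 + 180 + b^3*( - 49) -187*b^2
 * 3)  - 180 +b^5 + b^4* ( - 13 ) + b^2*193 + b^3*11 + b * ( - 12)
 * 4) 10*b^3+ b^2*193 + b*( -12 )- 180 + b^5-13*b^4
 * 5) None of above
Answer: 3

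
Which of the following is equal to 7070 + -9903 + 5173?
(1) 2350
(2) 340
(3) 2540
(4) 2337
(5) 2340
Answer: 5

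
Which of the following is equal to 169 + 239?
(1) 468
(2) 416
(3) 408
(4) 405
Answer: 3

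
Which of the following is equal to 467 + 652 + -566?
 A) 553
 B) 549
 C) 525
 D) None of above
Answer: A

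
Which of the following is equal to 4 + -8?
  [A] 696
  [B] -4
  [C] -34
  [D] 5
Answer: B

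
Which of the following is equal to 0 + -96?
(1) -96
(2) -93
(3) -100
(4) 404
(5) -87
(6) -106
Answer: 1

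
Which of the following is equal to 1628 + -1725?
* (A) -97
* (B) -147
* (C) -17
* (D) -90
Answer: A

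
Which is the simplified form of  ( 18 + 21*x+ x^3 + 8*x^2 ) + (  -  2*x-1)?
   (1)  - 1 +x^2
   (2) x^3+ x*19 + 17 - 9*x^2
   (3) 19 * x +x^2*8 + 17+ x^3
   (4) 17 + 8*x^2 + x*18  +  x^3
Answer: 3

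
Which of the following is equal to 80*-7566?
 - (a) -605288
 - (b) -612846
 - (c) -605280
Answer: c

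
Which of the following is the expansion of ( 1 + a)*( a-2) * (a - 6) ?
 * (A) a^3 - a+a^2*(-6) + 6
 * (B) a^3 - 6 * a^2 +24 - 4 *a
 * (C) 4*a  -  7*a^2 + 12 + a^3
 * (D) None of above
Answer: C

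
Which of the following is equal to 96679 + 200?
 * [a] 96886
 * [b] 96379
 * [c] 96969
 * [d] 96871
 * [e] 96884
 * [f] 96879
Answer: f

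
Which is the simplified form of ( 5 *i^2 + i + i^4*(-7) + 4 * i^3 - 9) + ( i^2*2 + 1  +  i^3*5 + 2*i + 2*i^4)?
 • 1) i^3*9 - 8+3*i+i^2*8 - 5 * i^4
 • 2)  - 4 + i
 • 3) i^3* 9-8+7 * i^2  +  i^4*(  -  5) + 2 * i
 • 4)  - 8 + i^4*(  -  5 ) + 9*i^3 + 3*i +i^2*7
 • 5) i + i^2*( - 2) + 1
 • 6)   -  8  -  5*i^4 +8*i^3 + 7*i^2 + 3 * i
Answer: 4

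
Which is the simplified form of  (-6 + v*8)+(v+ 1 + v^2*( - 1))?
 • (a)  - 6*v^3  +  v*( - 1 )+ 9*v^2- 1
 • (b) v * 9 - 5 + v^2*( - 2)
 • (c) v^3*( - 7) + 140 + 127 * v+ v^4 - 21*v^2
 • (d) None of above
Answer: d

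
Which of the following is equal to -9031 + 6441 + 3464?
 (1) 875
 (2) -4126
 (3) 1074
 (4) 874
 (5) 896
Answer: 4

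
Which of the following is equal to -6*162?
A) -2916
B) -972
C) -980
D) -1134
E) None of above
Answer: B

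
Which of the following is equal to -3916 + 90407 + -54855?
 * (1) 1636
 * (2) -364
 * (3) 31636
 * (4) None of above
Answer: 3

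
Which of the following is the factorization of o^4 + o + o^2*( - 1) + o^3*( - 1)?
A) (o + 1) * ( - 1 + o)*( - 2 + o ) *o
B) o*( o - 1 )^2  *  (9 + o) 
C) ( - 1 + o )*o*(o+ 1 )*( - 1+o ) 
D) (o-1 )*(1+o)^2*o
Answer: C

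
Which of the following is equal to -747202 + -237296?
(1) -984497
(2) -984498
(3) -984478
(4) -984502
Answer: 2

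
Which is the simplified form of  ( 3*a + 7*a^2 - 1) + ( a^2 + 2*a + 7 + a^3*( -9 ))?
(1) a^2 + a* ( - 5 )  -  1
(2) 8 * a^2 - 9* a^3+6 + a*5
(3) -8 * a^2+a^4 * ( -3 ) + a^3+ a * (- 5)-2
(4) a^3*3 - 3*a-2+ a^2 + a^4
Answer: 2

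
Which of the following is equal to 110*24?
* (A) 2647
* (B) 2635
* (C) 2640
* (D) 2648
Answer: C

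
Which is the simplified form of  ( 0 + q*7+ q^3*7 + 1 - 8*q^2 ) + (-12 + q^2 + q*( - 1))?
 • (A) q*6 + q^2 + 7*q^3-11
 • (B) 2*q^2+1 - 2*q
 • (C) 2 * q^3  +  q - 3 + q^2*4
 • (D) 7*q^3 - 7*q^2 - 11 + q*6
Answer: D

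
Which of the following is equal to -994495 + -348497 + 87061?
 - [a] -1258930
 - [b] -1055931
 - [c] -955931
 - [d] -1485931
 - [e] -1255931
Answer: e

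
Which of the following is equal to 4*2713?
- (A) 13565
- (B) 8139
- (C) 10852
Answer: C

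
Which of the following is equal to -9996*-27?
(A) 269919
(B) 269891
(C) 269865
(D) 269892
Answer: D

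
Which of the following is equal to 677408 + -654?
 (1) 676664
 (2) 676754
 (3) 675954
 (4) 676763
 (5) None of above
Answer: 2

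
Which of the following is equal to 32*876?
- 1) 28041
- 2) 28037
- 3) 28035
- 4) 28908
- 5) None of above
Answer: 5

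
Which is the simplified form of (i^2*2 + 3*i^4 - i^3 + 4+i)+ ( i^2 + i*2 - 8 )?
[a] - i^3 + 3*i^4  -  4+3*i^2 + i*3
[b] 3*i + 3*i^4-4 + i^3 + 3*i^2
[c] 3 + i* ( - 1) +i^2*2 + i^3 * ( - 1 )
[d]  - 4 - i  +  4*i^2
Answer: a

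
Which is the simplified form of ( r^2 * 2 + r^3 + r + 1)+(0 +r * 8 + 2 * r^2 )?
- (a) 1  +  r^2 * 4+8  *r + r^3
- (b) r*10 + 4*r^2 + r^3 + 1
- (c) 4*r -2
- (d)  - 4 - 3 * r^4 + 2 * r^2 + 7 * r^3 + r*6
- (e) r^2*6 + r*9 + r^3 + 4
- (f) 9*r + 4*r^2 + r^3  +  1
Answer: f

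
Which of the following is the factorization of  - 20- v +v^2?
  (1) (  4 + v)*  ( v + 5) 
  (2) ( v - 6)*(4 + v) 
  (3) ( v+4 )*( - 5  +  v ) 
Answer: 3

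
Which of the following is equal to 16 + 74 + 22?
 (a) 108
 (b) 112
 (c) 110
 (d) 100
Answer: b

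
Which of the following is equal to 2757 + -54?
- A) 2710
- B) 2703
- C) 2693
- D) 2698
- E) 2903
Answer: B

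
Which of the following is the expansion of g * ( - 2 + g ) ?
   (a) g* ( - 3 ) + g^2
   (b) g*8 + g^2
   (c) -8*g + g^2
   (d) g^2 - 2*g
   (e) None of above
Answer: d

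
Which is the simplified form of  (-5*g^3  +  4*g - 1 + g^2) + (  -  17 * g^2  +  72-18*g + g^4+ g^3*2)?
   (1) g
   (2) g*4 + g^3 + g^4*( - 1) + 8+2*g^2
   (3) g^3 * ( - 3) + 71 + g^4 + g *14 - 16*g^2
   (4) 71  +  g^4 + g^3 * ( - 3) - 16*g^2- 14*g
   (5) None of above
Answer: 4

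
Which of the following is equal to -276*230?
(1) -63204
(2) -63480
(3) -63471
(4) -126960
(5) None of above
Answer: 2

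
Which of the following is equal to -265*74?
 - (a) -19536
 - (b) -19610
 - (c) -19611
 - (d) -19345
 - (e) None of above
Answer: b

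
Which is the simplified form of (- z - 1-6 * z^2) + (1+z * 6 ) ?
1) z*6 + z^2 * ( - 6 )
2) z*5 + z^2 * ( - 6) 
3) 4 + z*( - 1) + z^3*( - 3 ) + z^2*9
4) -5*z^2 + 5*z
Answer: 2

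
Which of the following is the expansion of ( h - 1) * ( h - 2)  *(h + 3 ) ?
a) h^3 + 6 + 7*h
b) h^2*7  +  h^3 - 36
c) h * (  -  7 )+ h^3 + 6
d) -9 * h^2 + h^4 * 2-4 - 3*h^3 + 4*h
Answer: c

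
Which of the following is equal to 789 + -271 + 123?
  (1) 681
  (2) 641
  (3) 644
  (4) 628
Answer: 2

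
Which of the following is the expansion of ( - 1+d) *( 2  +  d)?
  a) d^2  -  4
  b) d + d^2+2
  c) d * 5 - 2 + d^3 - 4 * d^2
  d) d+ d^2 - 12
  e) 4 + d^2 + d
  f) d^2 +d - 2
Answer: f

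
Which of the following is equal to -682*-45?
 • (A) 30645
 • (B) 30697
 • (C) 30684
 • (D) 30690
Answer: D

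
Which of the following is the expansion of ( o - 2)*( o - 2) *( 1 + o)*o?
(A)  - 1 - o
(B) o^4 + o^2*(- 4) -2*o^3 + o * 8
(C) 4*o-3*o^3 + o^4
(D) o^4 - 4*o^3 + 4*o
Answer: C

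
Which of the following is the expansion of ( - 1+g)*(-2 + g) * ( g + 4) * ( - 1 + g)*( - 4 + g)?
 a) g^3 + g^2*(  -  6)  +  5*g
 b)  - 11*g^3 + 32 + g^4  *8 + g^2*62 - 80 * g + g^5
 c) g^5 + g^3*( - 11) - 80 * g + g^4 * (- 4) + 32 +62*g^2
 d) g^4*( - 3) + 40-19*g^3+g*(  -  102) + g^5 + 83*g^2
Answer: c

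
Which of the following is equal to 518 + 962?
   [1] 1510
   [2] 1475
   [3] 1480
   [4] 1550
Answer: 3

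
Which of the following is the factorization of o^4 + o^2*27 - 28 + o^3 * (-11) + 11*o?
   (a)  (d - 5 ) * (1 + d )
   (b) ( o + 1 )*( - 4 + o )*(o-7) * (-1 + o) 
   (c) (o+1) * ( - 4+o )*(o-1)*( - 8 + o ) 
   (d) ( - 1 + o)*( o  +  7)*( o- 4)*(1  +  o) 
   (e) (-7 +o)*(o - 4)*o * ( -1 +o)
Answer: b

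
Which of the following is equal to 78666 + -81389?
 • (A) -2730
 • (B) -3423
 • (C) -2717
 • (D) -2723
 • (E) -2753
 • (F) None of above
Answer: D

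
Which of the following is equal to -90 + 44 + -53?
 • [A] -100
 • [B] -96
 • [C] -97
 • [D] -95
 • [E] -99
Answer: E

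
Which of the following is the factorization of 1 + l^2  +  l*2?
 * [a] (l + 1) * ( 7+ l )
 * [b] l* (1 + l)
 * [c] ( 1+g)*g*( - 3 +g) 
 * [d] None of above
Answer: d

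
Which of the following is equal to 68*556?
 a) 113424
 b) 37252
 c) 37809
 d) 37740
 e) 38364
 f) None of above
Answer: f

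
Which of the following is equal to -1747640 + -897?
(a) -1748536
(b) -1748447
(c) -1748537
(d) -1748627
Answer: c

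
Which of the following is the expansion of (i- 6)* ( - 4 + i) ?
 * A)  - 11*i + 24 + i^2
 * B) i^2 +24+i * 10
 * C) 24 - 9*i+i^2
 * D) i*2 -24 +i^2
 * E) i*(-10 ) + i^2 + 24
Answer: E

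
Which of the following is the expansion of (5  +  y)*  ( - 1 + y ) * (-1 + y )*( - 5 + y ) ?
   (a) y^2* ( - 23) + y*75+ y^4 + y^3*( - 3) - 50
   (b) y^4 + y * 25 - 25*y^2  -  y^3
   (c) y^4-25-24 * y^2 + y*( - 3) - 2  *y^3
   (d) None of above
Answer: d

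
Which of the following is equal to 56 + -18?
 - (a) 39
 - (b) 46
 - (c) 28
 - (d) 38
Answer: d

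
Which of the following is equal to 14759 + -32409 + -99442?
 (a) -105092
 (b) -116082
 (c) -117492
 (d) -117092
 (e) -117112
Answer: d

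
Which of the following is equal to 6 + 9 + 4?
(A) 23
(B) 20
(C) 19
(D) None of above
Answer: C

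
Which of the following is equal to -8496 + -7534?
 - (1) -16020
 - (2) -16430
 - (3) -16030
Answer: 3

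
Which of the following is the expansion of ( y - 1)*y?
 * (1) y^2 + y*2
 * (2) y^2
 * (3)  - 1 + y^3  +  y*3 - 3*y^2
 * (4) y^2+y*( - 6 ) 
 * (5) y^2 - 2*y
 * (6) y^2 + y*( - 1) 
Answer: 6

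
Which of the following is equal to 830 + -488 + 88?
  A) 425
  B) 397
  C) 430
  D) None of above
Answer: C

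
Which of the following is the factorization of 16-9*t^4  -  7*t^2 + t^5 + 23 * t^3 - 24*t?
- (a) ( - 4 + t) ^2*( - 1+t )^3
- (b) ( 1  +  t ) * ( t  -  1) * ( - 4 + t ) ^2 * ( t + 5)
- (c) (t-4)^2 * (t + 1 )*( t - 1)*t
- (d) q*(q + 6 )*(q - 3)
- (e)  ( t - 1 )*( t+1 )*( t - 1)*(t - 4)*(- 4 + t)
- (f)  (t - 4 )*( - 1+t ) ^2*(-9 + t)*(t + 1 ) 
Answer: e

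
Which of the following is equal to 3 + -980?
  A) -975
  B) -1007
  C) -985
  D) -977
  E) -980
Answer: D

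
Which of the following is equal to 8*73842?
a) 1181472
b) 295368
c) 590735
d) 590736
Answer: d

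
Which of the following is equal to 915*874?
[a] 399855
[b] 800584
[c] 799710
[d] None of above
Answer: c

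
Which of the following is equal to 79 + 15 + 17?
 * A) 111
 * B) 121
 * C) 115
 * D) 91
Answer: A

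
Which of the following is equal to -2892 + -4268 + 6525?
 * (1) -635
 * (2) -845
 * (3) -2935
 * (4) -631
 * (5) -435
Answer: 1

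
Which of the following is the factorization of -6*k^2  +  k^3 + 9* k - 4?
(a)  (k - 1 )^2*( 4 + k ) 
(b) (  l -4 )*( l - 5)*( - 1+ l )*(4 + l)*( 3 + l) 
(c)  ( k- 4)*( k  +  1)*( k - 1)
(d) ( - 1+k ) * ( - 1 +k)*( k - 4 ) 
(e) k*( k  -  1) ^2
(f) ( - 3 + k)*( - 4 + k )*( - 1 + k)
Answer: d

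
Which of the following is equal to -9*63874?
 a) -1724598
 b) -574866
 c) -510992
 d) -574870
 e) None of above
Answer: b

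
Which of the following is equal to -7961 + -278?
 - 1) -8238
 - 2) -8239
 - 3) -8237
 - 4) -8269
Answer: 2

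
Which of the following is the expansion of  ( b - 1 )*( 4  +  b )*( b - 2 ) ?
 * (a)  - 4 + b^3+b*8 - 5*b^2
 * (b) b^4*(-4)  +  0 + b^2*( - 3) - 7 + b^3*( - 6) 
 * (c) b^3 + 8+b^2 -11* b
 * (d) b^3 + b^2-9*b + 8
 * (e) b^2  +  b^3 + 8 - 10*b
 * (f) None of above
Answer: e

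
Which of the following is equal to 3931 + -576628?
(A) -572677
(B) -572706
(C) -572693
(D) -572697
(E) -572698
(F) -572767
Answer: D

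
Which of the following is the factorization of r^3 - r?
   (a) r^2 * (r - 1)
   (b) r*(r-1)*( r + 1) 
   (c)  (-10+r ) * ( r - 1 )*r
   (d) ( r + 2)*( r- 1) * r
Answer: b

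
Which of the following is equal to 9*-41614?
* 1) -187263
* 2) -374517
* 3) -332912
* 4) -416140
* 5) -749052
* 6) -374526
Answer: 6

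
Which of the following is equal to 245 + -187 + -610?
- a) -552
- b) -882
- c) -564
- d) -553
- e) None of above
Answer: a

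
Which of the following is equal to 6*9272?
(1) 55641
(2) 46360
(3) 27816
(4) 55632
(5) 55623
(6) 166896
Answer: 4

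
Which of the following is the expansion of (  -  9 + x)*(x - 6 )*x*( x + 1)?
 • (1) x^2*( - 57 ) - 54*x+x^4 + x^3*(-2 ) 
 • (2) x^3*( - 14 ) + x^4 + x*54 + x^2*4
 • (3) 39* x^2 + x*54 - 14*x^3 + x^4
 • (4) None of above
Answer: 3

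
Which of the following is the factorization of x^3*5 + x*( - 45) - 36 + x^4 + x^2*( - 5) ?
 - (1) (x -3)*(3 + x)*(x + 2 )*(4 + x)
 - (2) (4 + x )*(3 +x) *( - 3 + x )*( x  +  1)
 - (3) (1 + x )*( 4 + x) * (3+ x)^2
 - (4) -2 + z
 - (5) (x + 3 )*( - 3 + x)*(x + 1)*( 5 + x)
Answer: 2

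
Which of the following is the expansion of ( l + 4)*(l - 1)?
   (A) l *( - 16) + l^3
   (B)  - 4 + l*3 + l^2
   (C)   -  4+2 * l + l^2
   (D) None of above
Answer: B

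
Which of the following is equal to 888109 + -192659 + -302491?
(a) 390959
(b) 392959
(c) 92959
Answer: b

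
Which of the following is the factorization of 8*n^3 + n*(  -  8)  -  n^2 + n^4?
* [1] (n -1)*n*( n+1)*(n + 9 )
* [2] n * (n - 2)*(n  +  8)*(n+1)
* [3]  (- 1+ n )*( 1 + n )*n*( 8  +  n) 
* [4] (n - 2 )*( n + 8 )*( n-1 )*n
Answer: 3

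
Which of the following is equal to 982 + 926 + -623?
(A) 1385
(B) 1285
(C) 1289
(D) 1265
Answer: B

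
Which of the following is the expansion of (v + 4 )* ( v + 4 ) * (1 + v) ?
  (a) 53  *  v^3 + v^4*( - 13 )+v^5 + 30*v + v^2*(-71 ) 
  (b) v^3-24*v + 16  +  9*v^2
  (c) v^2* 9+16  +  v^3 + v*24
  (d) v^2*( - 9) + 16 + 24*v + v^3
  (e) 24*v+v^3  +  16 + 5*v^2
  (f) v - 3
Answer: c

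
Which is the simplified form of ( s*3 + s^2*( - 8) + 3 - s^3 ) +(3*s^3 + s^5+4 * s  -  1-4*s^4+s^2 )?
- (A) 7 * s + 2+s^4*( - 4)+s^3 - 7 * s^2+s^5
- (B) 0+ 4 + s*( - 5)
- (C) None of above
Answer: C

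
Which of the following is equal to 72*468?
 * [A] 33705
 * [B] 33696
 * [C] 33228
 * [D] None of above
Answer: B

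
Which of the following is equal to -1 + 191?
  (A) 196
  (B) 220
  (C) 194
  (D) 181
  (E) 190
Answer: E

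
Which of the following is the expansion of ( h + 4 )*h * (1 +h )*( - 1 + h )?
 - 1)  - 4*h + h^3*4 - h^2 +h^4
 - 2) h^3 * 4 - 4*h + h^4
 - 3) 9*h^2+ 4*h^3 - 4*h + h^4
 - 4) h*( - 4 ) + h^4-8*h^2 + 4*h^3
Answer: 1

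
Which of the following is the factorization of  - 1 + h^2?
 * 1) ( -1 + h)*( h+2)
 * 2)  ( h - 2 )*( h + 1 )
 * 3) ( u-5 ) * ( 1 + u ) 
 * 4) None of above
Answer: 4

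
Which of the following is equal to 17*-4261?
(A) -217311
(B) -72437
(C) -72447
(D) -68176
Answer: B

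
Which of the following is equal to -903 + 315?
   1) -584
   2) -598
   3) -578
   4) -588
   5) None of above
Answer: 4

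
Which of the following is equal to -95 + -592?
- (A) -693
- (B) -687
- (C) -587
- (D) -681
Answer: B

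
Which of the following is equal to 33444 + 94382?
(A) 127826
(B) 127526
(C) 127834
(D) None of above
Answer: A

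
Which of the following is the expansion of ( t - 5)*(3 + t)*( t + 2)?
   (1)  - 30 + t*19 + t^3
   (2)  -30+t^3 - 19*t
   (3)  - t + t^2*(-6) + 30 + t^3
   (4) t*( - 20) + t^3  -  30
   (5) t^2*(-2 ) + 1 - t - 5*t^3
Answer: 2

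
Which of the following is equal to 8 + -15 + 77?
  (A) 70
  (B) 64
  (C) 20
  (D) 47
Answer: A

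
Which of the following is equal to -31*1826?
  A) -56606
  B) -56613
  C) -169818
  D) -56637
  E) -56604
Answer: A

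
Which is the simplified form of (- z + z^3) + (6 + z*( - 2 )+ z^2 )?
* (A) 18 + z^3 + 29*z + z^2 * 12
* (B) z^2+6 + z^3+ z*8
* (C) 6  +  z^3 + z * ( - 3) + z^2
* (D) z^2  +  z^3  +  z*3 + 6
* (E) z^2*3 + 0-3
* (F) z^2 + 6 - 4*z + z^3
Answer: C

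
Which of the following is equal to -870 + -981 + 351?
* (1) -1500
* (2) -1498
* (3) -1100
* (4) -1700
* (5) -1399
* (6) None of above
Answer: 1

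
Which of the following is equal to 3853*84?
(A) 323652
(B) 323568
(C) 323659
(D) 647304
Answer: A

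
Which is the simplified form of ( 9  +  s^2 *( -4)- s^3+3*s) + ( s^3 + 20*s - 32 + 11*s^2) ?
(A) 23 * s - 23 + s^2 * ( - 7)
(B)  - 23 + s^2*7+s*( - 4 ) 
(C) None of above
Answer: C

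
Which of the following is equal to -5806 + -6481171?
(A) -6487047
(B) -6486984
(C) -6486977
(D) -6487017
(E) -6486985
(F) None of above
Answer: C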